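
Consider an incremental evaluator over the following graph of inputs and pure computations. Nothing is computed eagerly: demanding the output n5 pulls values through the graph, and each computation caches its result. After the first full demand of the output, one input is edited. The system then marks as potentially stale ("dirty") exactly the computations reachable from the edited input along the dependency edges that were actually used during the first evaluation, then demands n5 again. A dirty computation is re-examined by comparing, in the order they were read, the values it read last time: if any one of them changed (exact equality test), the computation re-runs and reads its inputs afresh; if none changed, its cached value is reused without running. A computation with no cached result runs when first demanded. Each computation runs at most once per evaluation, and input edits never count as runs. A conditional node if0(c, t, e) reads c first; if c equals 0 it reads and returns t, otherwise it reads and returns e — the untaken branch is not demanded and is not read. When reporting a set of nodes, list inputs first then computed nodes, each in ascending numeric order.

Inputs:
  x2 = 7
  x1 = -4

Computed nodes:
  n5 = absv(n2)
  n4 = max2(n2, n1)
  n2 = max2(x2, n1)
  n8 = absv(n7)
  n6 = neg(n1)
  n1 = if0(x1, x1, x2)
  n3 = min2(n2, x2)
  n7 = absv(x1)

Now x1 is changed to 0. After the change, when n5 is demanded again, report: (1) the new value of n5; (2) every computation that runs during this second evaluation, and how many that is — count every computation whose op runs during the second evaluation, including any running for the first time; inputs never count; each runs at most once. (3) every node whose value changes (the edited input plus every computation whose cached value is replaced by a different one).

n5 now evaluates to 7.
Run set: n1, n2 (2 run).
Changed values: x1, n1.
The important point: n2 recomputes to an identical value, and the output ends up unchanged.

Initial pass — values computed on the first demand:
  n1 = if0(x1=-4 -> else branch x2) = 7
  n2 = max2(7, 7) = 7
  n5 = absv(7) = 7

Second demand — change propagation:
  n1: re-runs because x1 -4->0; new result 0.
  n2: re-runs because n1 7->0; new result 7 (unchanged).
  n5: re-examined; everything it read last time is the same (n2 unchanged) — cache 7 kept, no run.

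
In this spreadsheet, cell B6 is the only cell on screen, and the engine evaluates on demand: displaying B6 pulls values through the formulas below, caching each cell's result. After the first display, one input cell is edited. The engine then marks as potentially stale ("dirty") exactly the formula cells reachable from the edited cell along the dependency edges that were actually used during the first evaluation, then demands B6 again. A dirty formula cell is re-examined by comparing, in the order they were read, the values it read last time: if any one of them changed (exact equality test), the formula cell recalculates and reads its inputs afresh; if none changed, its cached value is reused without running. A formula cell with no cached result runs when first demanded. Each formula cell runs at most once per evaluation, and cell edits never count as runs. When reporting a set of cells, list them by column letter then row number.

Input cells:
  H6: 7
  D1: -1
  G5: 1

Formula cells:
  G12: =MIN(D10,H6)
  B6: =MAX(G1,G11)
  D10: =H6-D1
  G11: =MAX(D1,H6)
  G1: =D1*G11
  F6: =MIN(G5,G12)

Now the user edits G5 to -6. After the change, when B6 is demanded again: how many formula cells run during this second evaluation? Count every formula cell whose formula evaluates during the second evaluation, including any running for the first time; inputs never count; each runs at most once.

Run set: none (0 run).
The important point: nothing the output needs ever reads G5, so the edit is invisible to it.

Initial pass — values computed on the first demand:
  G11 = MAX(-1, 7) = 7
  G1 = -1 * 7 = -7
  B6 = MAX(-7, 7) = 7

Second demand — change propagation:
  no demanded computation ever read G5, so the edit dirties nothing and nothing runs.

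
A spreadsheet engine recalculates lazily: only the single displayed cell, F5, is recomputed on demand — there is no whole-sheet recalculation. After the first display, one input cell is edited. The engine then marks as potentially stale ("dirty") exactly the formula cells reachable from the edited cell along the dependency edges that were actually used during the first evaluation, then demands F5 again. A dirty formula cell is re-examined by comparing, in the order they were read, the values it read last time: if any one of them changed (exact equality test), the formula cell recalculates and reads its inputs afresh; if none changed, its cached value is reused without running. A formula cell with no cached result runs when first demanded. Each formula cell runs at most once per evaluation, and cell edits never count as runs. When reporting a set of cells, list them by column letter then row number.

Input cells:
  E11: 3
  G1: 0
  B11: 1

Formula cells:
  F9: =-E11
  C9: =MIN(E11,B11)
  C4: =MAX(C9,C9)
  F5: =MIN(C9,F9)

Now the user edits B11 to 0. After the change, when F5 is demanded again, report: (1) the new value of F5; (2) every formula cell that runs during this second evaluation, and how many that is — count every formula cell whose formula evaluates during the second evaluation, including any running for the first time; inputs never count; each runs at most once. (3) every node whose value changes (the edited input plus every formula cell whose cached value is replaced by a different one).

First evaluation (everything demanded from the output):
  C9 = MIN(3, 1) = 1
  F9 = -(3) = -3
  F5 = MIN(1, -3) = -3

Propagation after the edit:
  C9: runs — B11 1->0; result 0.
  F5: runs — C9 1->0; result -3 (same value as before).

New value of F5: -3.
Formula cells that run: C9, F5 — 2 in total.
Values that change: B11, C9.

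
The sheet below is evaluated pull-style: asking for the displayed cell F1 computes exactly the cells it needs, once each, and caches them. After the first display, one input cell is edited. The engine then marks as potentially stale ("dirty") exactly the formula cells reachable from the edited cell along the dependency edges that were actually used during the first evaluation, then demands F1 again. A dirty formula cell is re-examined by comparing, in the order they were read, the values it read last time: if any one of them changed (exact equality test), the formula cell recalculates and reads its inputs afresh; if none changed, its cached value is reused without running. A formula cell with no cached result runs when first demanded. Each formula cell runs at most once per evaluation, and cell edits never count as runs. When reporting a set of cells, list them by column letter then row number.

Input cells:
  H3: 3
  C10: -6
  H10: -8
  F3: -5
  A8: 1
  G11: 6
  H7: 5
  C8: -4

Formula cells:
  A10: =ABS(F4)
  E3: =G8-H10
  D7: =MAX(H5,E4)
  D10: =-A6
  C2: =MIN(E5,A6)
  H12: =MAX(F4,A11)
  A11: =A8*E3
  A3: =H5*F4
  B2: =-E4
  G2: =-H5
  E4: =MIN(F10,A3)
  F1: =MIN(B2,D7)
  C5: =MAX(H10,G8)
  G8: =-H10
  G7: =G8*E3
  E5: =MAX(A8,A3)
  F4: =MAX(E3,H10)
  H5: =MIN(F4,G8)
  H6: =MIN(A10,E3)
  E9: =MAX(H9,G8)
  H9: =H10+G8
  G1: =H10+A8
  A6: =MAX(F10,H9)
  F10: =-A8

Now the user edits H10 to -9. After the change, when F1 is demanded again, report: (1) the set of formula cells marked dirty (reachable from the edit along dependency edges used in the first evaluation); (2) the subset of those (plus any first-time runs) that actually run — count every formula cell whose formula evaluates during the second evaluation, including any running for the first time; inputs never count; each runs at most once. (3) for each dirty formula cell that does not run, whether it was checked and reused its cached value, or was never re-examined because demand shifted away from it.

The edit dirties: A3, B2, D7, E3, E4, F1, F4, G8, H5.
8 formula cells run: A3, D7, E3, E4, F1, F4, G8, H5.
Cache hits after checking: B2.
Note where the cutoff bites: B2 is checked, finds nothing changed, and keeps its cache.

First demand of the output computes:
  F10 = -(1) = -1
  G8 = -(-8) = 8
  E3 = 8 - -8 = 16
  F4 = MAX(16, -8) = 16
  H5 = MIN(16, 8) = 8
  A3 = 8 * 16 = 128
  E4 = MIN(-1, 128) = -1
  B2 = -(-1) = 1
  D7 = MAX(8, -1) = 8
  F1 = MIN(1, 8) = 1

After the edit, cleaning proceeds:
  G8: a read changed (H10 -8->-9) — executes, giving 9.
  E3: a read changed (G8 8->9; H10 -8->-9) — executes, giving 18.
  F4: a read changed (E3 16->18; H10 -8->-9) — executes, giving 18.
  H5: a read changed (F4 16->18; G8 8->9) — executes, giving 9.
  A3: a read changed (H5 8->9; F4 16->18) — executes, giving 162.
  E4: a read changed (A3 128->162) — executes, giving -1 — identical to its old value.
  B2: dirty, but its reads are unchanged (E4 unchanged); cached 1 stands.
  D7: a read changed (H5 8->9) — executes, giving 9.
  F1: a read changed (D7 8->9) — executes, giving 1 — identical to its old value.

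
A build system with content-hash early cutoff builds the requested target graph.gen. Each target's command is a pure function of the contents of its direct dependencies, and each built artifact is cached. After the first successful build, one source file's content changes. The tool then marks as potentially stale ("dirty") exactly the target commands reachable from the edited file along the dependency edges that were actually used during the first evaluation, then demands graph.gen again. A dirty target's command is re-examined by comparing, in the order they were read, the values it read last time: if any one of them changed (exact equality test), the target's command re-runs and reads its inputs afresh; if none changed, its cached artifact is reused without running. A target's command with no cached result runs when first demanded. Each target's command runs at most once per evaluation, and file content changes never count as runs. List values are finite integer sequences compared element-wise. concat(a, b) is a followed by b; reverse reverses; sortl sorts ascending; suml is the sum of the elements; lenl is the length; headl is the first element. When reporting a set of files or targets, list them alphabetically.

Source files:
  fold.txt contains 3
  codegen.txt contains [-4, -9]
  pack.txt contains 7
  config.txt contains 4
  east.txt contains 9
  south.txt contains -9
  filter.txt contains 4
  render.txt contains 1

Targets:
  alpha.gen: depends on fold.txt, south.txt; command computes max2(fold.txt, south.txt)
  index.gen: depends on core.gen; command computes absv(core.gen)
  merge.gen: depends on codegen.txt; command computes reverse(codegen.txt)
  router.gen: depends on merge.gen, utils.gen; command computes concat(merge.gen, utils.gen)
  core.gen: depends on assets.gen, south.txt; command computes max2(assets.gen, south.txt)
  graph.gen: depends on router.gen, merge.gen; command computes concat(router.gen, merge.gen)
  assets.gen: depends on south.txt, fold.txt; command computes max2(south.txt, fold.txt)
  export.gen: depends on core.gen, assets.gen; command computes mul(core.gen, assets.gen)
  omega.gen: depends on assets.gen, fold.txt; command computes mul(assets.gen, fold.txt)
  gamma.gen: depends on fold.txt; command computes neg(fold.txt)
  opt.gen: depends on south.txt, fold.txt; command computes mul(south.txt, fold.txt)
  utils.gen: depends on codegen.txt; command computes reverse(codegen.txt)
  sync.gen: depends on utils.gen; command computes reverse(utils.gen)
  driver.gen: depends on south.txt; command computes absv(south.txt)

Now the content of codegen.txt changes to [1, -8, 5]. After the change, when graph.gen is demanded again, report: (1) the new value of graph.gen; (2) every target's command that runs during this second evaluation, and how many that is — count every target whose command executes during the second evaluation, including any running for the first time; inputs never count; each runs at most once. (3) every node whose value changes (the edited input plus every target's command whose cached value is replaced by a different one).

New value of graph.gen: [5, -8, 1, 5, -8, 1, 5, -8, 1].
Target commands that run: graph.gen, merge.gen, router.gen, utils.gen — 4 in total.
Values that change: codegen.txt, graph.gen, merge.gen, router.gen, utils.gen.

First evaluation (everything demanded from the output):
  merge.gen = reverse([-4, -9]) = [-9, -4]
  utils.gen = reverse([-4, -9]) = [-9, -4]
  router.gen = concat([-9, -4], [-9, -4]) = [-9, -4, -9, -4]
  graph.gen = concat([-9, -4, -9, -4], [-9, -4]) = [-9, -4, -9, -4, -9, -4]

Propagation after the edit:
  merge.gen: runs — codegen.txt [-4, -9]->[1, -8, 5]; result [5, -8, 1].
  utils.gen: runs — codegen.txt [-4, -9]->[1, -8, 5]; result [5, -8, 1].
  router.gen: runs — merge.gen [-9, -4]->[5, -8, 1]; utils.gen [-9, -4]->[5, -8, 1]; result [5, -8, 1, 5, -8, 1].
  graph.gen: runs — router.gen [-9, -4, -9, -4]->[5, -8, 1, 5, -8, 1]; merge.gen [-9, -4]->[5, -8, 1]; result [5, -8, 1, 5, -8, 1, 5, -8, 1].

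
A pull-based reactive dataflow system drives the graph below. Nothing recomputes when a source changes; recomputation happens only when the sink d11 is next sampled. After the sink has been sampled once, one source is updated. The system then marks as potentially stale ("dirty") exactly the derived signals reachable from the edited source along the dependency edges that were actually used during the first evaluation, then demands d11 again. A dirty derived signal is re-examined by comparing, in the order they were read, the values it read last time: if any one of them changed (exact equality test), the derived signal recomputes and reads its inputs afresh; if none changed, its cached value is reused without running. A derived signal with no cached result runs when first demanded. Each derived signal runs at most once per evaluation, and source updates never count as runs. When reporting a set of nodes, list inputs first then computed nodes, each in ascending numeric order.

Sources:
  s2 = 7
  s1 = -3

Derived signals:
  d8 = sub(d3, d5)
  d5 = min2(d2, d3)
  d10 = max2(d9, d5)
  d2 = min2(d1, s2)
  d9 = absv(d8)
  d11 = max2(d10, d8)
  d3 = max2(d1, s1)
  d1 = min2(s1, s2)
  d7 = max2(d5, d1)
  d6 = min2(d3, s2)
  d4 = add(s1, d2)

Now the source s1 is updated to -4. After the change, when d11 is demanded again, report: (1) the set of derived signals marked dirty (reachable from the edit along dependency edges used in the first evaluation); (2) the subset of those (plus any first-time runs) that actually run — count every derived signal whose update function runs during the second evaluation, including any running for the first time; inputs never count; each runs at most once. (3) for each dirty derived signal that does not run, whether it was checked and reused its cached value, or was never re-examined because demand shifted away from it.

First evaluation (everything demanded from the output):
  d1 = min2(-3, 7) = -3
  d2 = min2(-3, 7) = -3
  d3 = max2(-3, -3) = -3
  d5 = min2(-3, -3) = -3
  d8 = sub(-3, -3) = 0
  d9 = absv(0) = 0
  d10 = max2(0, -3) = 0
  d11 = max2(0, 0) = 0

Propagation after the edit:
  d1: runs — s1 -3->-4; result -4.
  d2: runs — d1 -3->-4; result -4.
  d3: runs — d1 -3->-4; s1 -3->-4; result -4.
  d5: runs — d2 -3->-4; d3 -3->-4; result -4.
  d8: runs — d3 -3->-4; d5 -3->-4; result 0 (same value as before).
  d9: checked — values it read are unchanged (d8 unchanged); reused cached 0 without running.
  d10: runs — d5 -3->-4; result 0 (same value as before).
  d11: checked — values it read are unchanged (d10 unchanged, d8 unchanged); reused cached 0 without running.

Key observation: the cutoff stops propagation at d9 — its inputs' values are unchanged, so it reuses its cache.

Marked dirty: d1, d2, d3, d5, d8, d9, d10, d11.
Derived signals that run: d1, d2, d3, d5, d8, d10 — 6 in total.
Checked but reused from cache: d9, d11.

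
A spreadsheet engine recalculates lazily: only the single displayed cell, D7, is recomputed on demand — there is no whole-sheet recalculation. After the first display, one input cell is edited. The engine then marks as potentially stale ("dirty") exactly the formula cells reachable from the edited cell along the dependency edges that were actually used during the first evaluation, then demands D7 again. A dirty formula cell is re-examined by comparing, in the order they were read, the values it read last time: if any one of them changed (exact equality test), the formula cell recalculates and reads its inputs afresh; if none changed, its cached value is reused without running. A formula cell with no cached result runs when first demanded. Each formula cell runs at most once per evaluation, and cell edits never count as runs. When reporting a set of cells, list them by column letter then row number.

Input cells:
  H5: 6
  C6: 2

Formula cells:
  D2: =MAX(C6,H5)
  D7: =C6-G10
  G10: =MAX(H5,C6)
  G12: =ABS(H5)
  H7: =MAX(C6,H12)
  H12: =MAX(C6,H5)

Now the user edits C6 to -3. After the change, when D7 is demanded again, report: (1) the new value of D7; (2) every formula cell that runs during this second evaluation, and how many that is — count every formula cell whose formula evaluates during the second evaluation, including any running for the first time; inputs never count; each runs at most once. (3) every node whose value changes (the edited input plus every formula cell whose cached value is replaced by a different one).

New value of D7: -9.
Formula cells that run: D7, G10 — 2 in total.
Values that change: C6, D7.

First evaluation (everything demanded from the output):
  G10 = MAX(6, 2) = 6
  D7 = 2 - 6 = -4

Propagation after the edit:
  G10: runs — C6 2->-3; result 6 (same value as before).
  D7: runs — C6 2->-3; result -9.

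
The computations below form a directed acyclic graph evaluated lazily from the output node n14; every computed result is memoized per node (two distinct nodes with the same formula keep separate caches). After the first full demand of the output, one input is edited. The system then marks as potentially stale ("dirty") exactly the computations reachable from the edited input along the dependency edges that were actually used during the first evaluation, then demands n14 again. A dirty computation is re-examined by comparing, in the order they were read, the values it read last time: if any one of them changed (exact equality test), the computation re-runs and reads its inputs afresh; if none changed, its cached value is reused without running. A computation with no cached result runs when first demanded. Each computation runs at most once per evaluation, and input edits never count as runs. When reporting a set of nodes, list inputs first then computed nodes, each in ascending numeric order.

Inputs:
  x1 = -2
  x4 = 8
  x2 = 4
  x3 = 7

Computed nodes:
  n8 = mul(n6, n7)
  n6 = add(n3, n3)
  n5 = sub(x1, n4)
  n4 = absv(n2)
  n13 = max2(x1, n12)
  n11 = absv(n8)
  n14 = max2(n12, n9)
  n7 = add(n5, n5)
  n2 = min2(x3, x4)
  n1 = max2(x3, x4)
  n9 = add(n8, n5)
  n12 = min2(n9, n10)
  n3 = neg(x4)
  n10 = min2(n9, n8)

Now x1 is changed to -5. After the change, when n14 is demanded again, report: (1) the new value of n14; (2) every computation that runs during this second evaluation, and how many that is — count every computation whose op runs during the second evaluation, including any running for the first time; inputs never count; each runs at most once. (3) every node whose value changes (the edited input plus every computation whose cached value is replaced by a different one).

Demanding n14 again yields 372.
7 computations run: n5, n7, n8, n9, n10, n12, n14.
The nodes whose values change: x1, n5, n7, n8, n9, n10, n12, n14.

First demand of the output computes:
  n2 = min2(7, 8) = 7
  n3 = neg(8) = -8
  n4 = absv(7) = 7
  n5 = sub(-2, 7) = -9
  n6 = add(-8, -8) = -16
  n7 = add(-9, -9) = -18
  n8 = mul(-16, -18) = 288
  n9 = add(288, -9) = 279
  n10 = min2(279, 288) = 279
  n12 = min2(279, 279) = 279
  n14 = max2(279, 279) = 279

After the edit, cleaning proceeds:
  n5: a read changed (x1 -2->-5) — executes, giving -12.
  n7: a read changed (n5 -9->-12; n5 -9->-12) — executes, giving -24.
  n8: a read changed (n7 -18->-24) — executes, giving 384.
  n9: a read changed (n8 288->384; n5 -9->-12) — executes, giving 372.
  n10: a read changed (n9 279->372; n8 288->384) — executes, giving 372.
  n12: a read changed (n9 279->372; n10 279->372) — executes, giving 372.
  n14: a read changed (n12 279->372; n9 279->372) — executes, giving 372.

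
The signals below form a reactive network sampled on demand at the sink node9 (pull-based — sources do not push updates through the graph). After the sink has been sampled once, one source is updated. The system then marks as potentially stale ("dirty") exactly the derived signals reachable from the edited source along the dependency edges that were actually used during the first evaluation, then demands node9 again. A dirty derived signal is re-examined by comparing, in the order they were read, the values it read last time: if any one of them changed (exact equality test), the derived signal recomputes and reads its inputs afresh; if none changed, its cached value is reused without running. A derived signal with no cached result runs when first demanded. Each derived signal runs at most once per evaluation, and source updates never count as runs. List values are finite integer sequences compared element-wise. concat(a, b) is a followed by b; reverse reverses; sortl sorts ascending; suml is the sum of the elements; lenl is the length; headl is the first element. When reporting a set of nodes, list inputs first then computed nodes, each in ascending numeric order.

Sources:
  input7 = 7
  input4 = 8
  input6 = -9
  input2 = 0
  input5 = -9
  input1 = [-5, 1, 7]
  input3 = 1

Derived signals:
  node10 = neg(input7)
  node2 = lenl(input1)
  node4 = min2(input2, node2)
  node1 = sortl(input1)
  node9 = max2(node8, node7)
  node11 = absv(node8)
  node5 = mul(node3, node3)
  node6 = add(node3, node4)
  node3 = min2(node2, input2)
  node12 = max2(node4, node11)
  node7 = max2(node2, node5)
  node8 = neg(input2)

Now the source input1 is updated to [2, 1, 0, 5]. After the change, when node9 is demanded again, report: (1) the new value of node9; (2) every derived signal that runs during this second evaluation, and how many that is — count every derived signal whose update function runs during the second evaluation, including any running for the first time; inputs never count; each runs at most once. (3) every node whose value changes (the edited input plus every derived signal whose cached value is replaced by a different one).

node9 now evaluates to 4.
Run set: node2, node3, node7, node9 (4 run).
Changed values: input1, node2, node7, node9.
The important point: at node5 every value read last time is unchanged, so the dirty flag clears without a run.

Initial pass — values computed on the first demand:
  node2 = lenl([-5, 1, 7]) = 3
  node3 = min2(3, 0) = 0
  node5 = mul(0, 0) = 0
  node7 = max2(3, 0) = 3
  node8 = neg(0) = 0
  node9 = max2(0, 3) = 3

Second demand — change propagation:
  node2: re-runs because input1 [-5, 1, 7]->[2, 1, 0, 5]; new result 4.
  node3: re-runs because node2 3->4; new result 0 (unchanged).
  node5: re-examined; everything it read last time is the same (node3 unchanged, node3 unchanged) — cache 0 kept, no run.
  node7: re-runs because node2 3->4; new result 4.
  node9: re-runs because node7 3->4; new result 4.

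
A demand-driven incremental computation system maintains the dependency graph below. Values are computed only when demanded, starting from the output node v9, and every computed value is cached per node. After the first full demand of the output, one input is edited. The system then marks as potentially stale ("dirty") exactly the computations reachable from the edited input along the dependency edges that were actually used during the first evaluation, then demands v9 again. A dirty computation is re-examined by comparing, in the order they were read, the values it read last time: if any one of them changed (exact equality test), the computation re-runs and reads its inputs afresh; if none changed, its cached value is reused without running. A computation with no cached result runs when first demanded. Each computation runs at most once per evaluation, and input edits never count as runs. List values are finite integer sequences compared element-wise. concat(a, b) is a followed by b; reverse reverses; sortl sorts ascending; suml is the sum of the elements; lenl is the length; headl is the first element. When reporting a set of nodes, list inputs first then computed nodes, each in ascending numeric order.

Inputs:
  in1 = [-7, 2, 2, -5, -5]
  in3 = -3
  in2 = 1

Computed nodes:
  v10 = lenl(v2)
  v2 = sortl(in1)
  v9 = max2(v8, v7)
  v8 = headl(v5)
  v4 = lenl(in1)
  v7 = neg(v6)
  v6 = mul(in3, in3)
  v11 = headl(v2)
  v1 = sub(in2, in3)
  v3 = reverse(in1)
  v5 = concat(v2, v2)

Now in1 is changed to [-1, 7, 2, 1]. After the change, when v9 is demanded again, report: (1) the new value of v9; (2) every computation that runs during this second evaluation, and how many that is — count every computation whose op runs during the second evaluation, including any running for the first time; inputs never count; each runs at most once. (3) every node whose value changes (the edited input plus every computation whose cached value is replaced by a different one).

First evaluation (everything demanded from the output):
  v2 = sortl([-7, 2, 2, -5, -5]) = [-7, -5, -5, 2, 2]
  v5 = concat([-7, -5, -5, 2, 2], [-7, -5, -5, 2, 2]) = [-7, -5, -5, 2, 2, -7, -5, -5, 2, 2]
  v6 = mul(-3, -3) = 9
  v7 = neg(9) = -9
  v8 = headl([-7, -5, -5, 2, 2, -7, -5, -5, 2, 2]) = -7
  v9 = max2(-7, -9) = -7

Propagation after the edit:
  v2: runs — in1 [-7, 2, 2, -5, -5]->[-1, 7, 2, 1]; result [-1, 1, 2, 7].
  v5: runs — v2 [-7, -5, -5, 2, 2]->[-1, 1, 2, 7]; v2 [-7, -5, -5, 2, 2]->[-1, 1, 2, 7]; result [-1, 1, 2, 7, -1, 1, 2, 7].
  v8: runs — v5 [-7, -5, -5, 2, 2, -7, -5, -5, 2, 2]->[-1, 1, 2, 7, -1, 1, 2, 7]; result -1.
  v9: runs — v8 -7->-1; result -1.

New value of v9: -1.
Computations that run: v2, v5, v8, v9 — 4 in total.
Values that change: in1, v2, v5, v8, v9.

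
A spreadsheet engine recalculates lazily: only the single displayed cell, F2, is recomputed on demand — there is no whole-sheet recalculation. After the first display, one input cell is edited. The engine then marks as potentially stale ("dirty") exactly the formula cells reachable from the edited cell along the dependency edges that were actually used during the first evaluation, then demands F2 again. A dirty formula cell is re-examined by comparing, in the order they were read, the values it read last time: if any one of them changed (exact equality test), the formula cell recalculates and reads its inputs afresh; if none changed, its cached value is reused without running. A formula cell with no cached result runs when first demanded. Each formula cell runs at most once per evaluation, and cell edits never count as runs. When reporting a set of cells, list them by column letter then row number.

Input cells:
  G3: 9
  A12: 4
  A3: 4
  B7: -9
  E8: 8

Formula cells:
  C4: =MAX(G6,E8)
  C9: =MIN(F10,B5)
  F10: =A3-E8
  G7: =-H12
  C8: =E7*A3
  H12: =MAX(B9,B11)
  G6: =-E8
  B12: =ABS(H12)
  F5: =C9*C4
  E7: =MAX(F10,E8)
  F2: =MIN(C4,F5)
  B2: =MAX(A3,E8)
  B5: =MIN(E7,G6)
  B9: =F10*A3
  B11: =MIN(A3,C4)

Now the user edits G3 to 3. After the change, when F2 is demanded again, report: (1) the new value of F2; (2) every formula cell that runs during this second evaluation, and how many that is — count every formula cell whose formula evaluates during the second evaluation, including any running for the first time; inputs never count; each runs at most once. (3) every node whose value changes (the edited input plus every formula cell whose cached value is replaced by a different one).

First evaluation (everything demanded from the output):
  F10 = 4 - 8 = -4
  E7 = MAX(-4, 8) = 8
  G6 = -(8) = -8
  B5 = MIN(8, -8) = -8
  C4 = MAX(-8, 8) = 8
  C9 = MIN(-4, -8) = -8
  F5 = -8 * 8 = -64
  F2 = MIN(8, -64) = -64

Propagation after the edit:
  G3 feeds no computation that the output demands — nothing is marked dirty and nothing runs.

Key observation: G3 is never demanded by the output, so the edit triggers no recomputation at all.

New value of F2: -64.
Formula cells that run: none — 0 in total.
Values that change: G3.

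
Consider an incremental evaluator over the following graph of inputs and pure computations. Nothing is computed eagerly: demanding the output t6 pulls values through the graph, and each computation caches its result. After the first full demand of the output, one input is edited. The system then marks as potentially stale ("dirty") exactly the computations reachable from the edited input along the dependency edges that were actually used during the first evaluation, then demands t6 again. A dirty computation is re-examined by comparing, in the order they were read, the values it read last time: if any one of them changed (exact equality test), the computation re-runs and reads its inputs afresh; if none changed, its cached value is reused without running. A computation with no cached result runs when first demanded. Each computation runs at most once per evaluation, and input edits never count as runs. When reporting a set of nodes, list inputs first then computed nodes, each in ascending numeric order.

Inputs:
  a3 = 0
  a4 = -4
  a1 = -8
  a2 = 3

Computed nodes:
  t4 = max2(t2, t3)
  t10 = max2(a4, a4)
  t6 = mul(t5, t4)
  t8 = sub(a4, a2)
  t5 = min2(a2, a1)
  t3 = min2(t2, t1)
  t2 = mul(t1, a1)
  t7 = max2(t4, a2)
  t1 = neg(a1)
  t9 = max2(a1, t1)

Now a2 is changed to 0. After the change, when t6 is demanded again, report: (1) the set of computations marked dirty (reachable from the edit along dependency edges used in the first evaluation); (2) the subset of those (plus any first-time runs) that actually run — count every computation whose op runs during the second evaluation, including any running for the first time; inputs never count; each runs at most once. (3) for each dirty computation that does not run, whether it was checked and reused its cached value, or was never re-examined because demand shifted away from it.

Dirty set: t5, t6.
Run set: t5 (1 run).
Re-examined without running (cache reused): t6.
The important point: t5 recomputes to an identical value, and the output ends up unchanged.

Initial pass — values computed on the first demand:
  t1 = neg(-8) = 8
  t2 = mul(8, -8) = -64
  t3 = min2(-64, 8) = -64
  t4 = max2(-64, -64) = -64
  t5 = min2(3, -8) = -8
  t6 = mul(-8, -64) = 512

Second demand — change propagation:
  t5: re-runs because a2 3->0; new result -8 (unchanged).
  t6: re-examined; everything it read last time is the same (t5 unchanged, t4 unchanged) — cache 512 kept, no run.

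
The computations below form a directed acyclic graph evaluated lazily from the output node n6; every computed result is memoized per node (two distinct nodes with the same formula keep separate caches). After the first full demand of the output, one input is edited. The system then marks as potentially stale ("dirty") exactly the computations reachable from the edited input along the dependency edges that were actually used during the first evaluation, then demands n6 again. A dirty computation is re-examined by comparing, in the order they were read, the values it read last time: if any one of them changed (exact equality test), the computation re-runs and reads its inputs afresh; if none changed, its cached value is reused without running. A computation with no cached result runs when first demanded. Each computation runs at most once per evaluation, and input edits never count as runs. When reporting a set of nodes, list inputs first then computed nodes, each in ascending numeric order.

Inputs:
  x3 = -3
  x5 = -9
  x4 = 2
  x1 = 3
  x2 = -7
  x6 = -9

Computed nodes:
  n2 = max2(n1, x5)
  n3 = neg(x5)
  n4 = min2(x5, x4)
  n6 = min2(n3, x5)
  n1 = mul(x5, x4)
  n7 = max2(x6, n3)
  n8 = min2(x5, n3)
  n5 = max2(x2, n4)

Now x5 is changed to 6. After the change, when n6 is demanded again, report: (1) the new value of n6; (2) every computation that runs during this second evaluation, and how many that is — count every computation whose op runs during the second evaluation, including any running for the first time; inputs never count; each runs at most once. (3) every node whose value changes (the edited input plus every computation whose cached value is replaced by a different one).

Demanding n6 again yields -6.
2 computations run: n3, n6.
The nodes whose values change: x5, n3, n6.

First demand of the output computes:
  n3 = neg(-9) = 9
  n6 = min2(9, -9) = -9

After the edit, cleaning proceeds:
  n3: a read changed (x5 -9->6) — executes, giving -6.
  n6: a read changed (n3 9->-6; x5 -9->6) — executes, giving -6.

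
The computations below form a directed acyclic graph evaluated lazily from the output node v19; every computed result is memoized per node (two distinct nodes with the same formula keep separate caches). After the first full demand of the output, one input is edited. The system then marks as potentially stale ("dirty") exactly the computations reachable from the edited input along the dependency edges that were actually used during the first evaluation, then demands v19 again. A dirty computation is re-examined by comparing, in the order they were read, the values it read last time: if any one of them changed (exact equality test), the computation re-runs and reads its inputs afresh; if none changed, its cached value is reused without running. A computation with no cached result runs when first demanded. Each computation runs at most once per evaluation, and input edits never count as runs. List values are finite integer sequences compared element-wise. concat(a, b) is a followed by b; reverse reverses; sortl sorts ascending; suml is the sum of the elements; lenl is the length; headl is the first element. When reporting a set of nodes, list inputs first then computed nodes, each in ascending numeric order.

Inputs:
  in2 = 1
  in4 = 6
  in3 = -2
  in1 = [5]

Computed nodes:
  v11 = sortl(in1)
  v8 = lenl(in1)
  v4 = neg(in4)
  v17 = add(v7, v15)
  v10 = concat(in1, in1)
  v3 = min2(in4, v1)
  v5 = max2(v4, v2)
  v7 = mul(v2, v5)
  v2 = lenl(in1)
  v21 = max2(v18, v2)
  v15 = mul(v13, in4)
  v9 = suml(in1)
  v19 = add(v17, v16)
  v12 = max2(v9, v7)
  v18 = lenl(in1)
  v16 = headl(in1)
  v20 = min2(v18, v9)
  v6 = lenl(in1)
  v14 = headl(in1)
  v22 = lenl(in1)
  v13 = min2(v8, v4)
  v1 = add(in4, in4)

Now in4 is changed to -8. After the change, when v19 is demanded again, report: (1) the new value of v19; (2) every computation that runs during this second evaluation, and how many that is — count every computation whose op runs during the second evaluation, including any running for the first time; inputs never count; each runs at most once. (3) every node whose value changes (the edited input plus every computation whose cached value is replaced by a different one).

Demanding v19 again yields 5.
7 computations run: v4, v5, v7, v13, v15, v17, v19.
The nodes whose values change: in4, v4, v5, v7, v13, v15, v17, v19.

First demand of the output computes:
  v2 = lenl([5]) = 1
  v4 = neg(6) = -6
  v5 = max2(-6, 1) = 1
  v7 = mul(1, 1) = 1
  v8 = lenl([5]) = 1
  v13 = min2(1, -6) = -6
  v15 = mul(-6, 6) = -36
  v16 = headl([5]) = 5
  v17 = add(1, -36) = -35
  v19 = add(-35, 5) = -30

After the edit, cleaning proceeds:
  v4: a read changed (in4 6->-8) — executes, giving 8.
  v5: a read changed (v4 -6->8) — executes, giving 8.
  v7: a read changed (v5 1->8) — executes, giving 8.
  v13: a read changed (v4 -6->8) — executes, giving 1.
  v15: a read changed (v13 -6->1; in4 6->-8) — executes, giving -8.
  v17: a read changed (v7 1->8; v15 -36->-8) — executes, giving 0.
  v19: a read changed (v17 -35->0) — executes, giving 5.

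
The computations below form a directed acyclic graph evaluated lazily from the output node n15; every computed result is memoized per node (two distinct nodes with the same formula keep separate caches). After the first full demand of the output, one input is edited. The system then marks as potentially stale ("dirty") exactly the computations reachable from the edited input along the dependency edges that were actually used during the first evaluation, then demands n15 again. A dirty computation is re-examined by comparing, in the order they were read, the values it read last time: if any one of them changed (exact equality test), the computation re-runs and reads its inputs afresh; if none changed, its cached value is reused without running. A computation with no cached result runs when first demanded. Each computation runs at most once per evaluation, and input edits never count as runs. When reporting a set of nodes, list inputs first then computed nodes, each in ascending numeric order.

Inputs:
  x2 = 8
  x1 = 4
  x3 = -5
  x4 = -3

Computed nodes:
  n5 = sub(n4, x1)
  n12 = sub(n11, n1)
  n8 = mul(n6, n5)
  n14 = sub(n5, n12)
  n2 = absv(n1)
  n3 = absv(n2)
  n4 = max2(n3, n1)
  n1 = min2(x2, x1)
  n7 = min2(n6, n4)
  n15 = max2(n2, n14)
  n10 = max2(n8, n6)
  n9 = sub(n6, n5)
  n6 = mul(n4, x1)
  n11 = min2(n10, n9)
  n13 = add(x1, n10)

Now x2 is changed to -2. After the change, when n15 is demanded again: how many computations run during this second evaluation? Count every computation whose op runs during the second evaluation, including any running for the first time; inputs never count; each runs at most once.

13 computations run: n1, n2, n3, n4, n5, n6, n8, n9, n10, n11, n12, n14, n15.

First demand of the output computes:
  n1 = min2(8, 4) = 4
  n2 = absv(4) = 4
  n3 = absv(4) = 4
  n4 = max2(4, 4) = 4
  n5 = sub(4, 4) = 0
  n6 = mul(4, 4) = 16
  n8 = mul(16, 0) = 0
  n9 = sub(16, 0) = 16
  n10 = max2(0, 16) = 16
  n11 = min2(16, 16) = 16
  n12 = sub(16, 4) = 12
  n14 = sub(0, 12) = -12
  n15 = max2(4, -12) = 4

After the edit, cleaning proceeds:
  n1: a read changed (x2 8->-2) — executes, giving -2.
  n2: a read changed (n1 4->-2) — executes, giving 2.
  n3: a read changed (n2 4->2) — executes, giving 2.
  n4: a read changed (n3 4->2; n1 4->-2) — executes, giving 2.
  n5: a read changed (n4 4->2) — executes, giving -2.
  n6: a read changed (n4 4->2) — executes, giving 8.
  n8: a read changed (n6 16->8; n5 0->-2) — executes, giving -16.
  n9: a read changed (n6 16->8; n5 0->-2) — executes, giving 10.
  n10: a read changed (n8 0->-16; n6 16->8) — executes, giving 8.
  n11: a read changed (n10 16->8; n9 16->10) — executes, giving 8.
  n12: a read changed (n11 16->8; n1 4->-2) — executes, giving 10.
  n14: a read changed (n5 0->-2; n12 12->10) — executes, giving -12 — identical to its old value.
  n15: a read changed (n2 4->2) — executes, giving 2.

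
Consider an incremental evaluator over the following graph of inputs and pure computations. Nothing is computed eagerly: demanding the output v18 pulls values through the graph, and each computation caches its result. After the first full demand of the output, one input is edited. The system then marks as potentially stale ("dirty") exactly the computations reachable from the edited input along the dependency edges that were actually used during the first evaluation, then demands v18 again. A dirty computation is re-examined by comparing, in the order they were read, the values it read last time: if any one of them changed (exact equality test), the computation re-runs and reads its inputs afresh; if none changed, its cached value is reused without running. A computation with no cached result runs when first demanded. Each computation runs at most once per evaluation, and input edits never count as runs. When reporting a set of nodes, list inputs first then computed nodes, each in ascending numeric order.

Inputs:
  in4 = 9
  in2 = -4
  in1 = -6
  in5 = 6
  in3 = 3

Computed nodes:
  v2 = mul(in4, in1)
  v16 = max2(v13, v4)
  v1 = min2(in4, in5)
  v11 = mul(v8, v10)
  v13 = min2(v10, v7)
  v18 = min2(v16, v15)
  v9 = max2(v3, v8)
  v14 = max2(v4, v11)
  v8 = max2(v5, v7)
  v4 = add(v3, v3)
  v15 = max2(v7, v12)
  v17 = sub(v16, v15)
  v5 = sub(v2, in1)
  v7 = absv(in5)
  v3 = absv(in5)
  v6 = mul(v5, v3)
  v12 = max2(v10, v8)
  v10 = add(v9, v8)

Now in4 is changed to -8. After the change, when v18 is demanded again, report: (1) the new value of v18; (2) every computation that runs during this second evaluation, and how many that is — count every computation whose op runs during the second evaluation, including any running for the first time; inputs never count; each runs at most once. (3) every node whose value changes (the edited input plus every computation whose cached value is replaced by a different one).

Initial pass — values computed on the first demand:
  v2 = mul(9, -6) = -54
  v3 = absv(6) = 6
  v4 = add(6, 6) = 12
  v5 = sub(-54, -6) = -48
  v7 = absv(6) = 6
  v8 = max2(-48, 6) = 6
  v9 = max2(6, 6) = 6
  v10 = add(6, 6) = 12
  v12 = max2(12, 6) = 12
  v13 = min2(12, 6) = 6
  v15 = max2(6, 12) = 12
  v16 = max2(6, 12) = 12
  v18 = min2(12, 12) = 12

Second demand — change propagation:
  v2: re-runs because in4 9->-8; new result 48.
  v5: re-runs because v2 -54->48; new result 54.
  v8: re-runs because v5 -48->54; new result 54.
  v9: re-runs because v8 6->54; new result 54.
  v10: re-runs because v9 6->54; v8 6->54; new result 108.
  v12: re-runs because v10 12->108; v8 6->54; new result 108.
  v13: re-runs because v10 12->108; new result 6 (unchanged).
  v15: re-runs because v12 12->108; new result 108.
  v16: re-examined; everything it read last time is the same (v13 unchanged, v4 unchanged) — cache 12 kept, no run.
  v18: re-runs because v15 12->108; new result 12 (unchanged).

The important point: at v16 every value read last time is unchanged, so the dirty flag clears without a run.

v18 now evaluates to 12.
Run set: v2, v5, v8, v9, v10, v12, v13, v15, v18 (9 run).
Changed values: in4, v2, v5, v8, v9, v10, v12, v15.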